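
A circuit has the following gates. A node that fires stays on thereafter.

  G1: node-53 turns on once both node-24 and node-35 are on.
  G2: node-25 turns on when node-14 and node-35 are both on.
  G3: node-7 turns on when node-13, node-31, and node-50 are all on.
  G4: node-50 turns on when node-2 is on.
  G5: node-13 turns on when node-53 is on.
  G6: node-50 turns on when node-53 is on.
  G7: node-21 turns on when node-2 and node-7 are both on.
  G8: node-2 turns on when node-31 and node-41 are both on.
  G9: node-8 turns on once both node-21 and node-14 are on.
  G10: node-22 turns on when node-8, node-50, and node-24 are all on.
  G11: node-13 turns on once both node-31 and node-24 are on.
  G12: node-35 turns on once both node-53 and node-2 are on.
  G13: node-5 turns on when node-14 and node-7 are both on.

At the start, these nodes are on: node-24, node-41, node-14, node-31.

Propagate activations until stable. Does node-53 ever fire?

node-53 would need node-24 and node-35 (G1), but node-35 never turns on.

No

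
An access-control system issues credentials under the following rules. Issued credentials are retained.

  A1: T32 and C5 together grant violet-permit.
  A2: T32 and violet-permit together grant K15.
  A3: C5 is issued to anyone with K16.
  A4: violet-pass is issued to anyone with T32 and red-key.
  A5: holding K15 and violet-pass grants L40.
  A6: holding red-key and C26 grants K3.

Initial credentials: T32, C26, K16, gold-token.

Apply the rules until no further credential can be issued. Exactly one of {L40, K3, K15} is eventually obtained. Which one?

K15

Holding K16 grants C5 (A3).
Holding T32 and C5 grants violet-permit (A1).
Holding T32 and violet-permit grants K15 (A2).
K3 would need red-key and C26 (A6), but red-key is never granted. L40 would need K15 and violet-pass (A5), but violet-pass is never granted.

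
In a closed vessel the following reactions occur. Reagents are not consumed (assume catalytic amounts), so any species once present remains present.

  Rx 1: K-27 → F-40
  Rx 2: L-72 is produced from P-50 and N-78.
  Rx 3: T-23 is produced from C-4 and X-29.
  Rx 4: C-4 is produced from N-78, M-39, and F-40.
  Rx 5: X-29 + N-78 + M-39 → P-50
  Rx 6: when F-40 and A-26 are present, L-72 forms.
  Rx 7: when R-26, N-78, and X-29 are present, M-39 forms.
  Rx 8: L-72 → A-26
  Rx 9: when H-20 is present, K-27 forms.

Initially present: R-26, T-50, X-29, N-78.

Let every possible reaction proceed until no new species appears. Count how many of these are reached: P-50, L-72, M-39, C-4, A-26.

4

R-26, N-78, and X-29 present → M-39 forms (Rx 7).
X-29, N-78, and M-39 present → P-50 forms (Rx 5).
P-50 and N-78 present → L-72 forms (Rx 2).
L-72 present → A-26 forms (Rx 8).
P-50: reached.
L-72: reached.
M-39: reached.
C-4 would need N-78, M-39, and F-40 (Rx 4), but F-40 never forms.
A-26: reached.
Reached: P-50, L-72, M-39, and A-26 — 4 of the 5.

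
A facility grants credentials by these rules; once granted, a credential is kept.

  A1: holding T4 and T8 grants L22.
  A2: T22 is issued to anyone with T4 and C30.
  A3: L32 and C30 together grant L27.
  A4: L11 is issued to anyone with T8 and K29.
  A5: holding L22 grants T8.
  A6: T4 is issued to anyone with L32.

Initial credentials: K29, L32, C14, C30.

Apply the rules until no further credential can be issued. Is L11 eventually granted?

No

L11 would need T8 and K29 (A4), but T8 is never granted.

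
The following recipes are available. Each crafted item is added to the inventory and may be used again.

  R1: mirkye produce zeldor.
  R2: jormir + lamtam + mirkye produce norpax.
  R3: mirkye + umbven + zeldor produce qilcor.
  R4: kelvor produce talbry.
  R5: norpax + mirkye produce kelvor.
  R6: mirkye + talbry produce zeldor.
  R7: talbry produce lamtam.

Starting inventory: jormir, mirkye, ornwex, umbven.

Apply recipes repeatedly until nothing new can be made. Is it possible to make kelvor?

kelvor would need norpax and mirkye (R5), but norpax is never obtained.

No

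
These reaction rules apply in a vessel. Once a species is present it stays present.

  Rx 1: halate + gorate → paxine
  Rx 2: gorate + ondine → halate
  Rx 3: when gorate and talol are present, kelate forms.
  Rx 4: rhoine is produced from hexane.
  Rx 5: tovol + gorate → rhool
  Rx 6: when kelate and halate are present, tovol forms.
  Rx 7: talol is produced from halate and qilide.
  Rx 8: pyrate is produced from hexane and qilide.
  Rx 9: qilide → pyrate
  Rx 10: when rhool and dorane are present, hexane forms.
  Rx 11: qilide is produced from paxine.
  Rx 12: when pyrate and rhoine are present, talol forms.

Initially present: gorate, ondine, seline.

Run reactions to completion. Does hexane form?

No

hexane would need rhool and dorane (Rx 10), but dorane never forms.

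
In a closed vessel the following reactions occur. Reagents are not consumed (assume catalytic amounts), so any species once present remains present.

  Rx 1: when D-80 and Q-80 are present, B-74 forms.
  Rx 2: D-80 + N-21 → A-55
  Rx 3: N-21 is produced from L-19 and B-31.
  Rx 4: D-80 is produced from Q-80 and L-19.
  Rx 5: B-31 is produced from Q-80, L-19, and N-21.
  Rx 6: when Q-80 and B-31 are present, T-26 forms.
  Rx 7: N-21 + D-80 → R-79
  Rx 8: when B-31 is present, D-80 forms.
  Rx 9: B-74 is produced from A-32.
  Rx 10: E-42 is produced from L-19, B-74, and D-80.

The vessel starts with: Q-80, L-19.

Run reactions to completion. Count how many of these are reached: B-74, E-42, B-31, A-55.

Q-80 and L-19 present → D-80 forms (Rx 4).
D-80 and Q-80 present → B-74 forms (Rx 1).
L-19, B-74, and D-80 present → E-42 forms (Rx 10).
B-74: reached.
E-42: reached.
B-31 would need Q-80, L-19, and N-21 (Rx 5), but N-21 never forms.
A-55 would need D-80 and N-21 (Rx 2), but N-21 never forms.
Reached: B-74 and E-42 — 2 of the 4.

2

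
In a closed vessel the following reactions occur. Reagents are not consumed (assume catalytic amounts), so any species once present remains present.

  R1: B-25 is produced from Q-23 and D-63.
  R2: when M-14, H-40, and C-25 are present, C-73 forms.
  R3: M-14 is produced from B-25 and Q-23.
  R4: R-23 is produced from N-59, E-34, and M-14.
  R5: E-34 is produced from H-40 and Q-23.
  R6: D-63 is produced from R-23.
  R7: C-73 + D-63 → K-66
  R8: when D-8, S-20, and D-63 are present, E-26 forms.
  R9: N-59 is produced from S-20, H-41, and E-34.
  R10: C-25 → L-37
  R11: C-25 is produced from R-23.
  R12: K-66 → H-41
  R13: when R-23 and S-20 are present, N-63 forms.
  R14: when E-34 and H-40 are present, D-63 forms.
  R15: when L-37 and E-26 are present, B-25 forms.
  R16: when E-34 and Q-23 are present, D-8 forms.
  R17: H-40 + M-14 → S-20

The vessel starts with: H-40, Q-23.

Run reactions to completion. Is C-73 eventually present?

C-73 would need M-14, H-40, and C-25 (R2), but C-25 never forms.

No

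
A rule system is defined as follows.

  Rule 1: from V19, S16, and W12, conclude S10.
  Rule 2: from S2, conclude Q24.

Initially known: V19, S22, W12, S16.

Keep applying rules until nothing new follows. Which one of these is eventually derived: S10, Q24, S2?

From V19, S16, and W12, Rule 1 gives S10.
No rule produces S2, and it is not given. Q24 would need S2 (Rule 2), but S2 is never established.

S10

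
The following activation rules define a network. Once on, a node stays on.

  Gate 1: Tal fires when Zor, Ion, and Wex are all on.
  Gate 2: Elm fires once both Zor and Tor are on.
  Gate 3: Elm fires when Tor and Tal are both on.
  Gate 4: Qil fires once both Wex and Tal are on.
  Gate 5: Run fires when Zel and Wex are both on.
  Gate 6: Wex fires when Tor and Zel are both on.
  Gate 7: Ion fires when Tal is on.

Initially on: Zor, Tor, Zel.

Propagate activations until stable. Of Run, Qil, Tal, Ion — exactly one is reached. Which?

Tor and Zel are on, so Wex fires (Gate 6).
Zel and Wex are on, so Run fires (Gate 5).
Ion would need Tal (Gate 7), but Tal never turns on. Tal would need Zor, Ion, and Wex (Gate 1), but Ion never turns on. Qil would need Wex and Tal (Gate 4), but Tal never turns on.

Run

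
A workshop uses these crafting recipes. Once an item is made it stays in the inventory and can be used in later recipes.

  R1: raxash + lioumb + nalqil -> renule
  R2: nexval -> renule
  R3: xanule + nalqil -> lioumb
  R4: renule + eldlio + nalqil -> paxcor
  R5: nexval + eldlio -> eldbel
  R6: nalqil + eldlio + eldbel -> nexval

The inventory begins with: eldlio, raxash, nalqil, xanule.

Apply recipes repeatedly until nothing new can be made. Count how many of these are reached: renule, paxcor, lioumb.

3

Using R3, xanule and nalqil make lioumb.
raxash + lioumb + nalqil -> renule (R1).
Using R4, renule, eldlio, and nalqil make paxcor.
renule: reached.
paxcor: reached.
lioumb: reached.
All 3 are reached.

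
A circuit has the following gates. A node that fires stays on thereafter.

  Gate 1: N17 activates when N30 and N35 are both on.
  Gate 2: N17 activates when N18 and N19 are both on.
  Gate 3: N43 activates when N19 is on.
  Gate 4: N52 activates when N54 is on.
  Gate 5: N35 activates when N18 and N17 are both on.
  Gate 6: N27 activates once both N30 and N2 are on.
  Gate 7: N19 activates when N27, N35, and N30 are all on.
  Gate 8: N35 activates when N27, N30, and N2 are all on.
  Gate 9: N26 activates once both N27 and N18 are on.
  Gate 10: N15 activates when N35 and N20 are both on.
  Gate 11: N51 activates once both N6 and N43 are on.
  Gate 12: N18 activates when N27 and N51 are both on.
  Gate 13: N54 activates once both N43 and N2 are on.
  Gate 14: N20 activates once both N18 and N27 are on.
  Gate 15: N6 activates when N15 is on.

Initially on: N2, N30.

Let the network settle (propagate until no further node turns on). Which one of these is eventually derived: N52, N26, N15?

N30 and N2 are on, so N27 activates (Gate 6).
Gate 8: N27, N30, and N2 on → N35 on.
N27, N35, and N30 are on, so N19 activates (Gate 7).
Gate 3: N19 on → N43 on.
N43 and N2 are on, so N54 activates (Gate 13).
N54 is on, so N52 activates (Gate 4).
N26 would need N27 and N18 (Gate 9), but N18 never turns on. N15 would need N35 and N20 (Gate 10), but N20 never turns on.

N52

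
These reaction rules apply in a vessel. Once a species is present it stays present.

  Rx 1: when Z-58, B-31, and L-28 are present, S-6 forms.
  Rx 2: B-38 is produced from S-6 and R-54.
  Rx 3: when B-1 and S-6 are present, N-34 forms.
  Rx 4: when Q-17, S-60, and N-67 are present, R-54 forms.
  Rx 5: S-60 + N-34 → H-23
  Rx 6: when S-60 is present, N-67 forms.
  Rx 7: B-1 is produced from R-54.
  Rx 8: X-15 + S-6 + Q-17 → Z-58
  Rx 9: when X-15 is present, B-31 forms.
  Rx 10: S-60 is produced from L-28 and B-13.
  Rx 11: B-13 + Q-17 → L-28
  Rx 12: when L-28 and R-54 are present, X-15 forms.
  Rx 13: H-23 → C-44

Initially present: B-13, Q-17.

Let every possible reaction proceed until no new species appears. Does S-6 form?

S-6 would need Z-58, B-31, and L-28 (Rx 1), but Z-58 never forms.

No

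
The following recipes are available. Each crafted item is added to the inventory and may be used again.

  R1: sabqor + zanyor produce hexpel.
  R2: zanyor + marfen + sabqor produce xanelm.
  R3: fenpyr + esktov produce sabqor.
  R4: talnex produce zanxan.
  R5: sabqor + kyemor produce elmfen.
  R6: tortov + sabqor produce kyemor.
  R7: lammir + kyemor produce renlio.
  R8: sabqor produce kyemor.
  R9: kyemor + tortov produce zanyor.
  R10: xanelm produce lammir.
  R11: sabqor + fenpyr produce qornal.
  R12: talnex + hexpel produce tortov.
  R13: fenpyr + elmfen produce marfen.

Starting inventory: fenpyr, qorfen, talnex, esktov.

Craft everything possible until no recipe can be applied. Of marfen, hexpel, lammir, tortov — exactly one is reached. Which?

marfen

Using R3, fenpyr and esktov make sabqor.
Using R8, sabqor makes kyemor.
Using R5, sabqor and kyemor make elmfen.
Using R13, fenpyr and elmfen make marfen.
tortov would need talnex and hexpel (R12), but hexpel is never obtained. lammir would need xanelm (R10), but xanelm is never obtained. hexpel would need sabqor and zanyor (R1), but zanyor is never obtained.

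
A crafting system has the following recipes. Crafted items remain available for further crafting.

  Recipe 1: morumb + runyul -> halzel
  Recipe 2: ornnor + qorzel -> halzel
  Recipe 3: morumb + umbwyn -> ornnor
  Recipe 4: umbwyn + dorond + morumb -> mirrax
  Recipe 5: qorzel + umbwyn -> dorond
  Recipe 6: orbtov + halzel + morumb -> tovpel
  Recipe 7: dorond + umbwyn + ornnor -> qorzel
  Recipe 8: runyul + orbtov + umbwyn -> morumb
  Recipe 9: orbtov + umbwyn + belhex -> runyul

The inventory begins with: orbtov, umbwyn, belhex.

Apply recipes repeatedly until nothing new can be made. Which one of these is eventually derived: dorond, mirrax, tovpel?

tovpel

Using Recipe 9, orbtov, umbwyn, and belhex make runyul.
runyul + orbtov + umbwyn -> morumb (Recipe 8).
Using Recipe 1, morumb and runyul make halzel.
Using Recipe 6, orbtov, halzel, and morumb make tovpel.
mirrax would need umbwyn, dorond, and morumb (Recipe 4), but dorond is never obtained. dorond would need qorzel and umbwyn (Recipe 5), but qorzel is never obtained.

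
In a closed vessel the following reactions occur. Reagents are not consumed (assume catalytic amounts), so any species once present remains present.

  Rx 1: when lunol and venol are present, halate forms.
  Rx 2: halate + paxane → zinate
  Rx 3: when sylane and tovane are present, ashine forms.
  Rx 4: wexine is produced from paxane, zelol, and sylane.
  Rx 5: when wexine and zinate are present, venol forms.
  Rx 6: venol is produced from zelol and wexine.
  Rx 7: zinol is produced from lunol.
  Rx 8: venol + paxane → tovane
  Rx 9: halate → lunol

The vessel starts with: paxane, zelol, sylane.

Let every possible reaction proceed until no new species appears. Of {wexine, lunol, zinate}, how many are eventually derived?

paxane, zelol, and sylane present → wexine forms (Rx 4).
wexine: reached.
lunol would need halate (Rx 9), but halate never forms.
zinate would need halate and paxane (Rx 2), but halate never forms.
Reached: wexine — 1 of the 3.

1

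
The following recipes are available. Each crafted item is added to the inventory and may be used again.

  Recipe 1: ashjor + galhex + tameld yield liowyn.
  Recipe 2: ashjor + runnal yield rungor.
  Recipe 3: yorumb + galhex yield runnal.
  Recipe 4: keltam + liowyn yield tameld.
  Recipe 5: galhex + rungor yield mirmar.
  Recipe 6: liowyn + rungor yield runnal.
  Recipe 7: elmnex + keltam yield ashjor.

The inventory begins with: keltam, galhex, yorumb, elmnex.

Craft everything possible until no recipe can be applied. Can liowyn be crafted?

No

liowyn would need ashjor, galhex, and tameld (Recipe 1), but tameld is never obtained.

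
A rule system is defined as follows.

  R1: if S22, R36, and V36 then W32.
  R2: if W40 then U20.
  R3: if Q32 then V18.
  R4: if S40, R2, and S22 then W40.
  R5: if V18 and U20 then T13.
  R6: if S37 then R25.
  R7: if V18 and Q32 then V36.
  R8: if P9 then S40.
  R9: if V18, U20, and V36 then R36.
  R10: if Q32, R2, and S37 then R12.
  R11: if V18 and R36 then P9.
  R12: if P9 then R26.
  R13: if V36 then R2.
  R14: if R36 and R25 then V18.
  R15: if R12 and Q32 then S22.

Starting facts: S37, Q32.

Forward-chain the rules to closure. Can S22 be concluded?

Yes

Q32 holds, so V18 follows (R3).
From V18 and Q32, R7 gives V36.
From V36, R13 gives R2.
Q32, R2, and S37 hold, so R12 follows (R10).
R12 and Q32 hold, so S22 follows (R15).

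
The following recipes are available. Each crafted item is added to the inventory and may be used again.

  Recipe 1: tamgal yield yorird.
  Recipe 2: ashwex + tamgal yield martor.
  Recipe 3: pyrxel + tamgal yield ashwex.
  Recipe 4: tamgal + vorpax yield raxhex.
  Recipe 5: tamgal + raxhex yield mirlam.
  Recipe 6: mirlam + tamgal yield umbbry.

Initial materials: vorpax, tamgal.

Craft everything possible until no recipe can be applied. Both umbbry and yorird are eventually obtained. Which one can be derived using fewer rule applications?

yorird: tamgal → yorird (Recipe 1). [1 rule application]
umbbry: tamgal + vorpax → raxhex (Recipe 4). tamgal + raxhex → mirlam (Recipe 5). Using Recipe 6, mirlam and tamgal make umbbry. [3 rule applications]
yorird needs fewer.

yorird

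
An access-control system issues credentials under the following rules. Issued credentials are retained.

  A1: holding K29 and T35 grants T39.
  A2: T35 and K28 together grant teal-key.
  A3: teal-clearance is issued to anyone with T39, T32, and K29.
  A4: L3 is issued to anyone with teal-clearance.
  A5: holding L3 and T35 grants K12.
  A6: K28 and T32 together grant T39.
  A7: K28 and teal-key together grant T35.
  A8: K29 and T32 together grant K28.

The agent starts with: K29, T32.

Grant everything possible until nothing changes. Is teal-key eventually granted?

No

teal-key would need T35 and K28 (A2), but T35 is never granted.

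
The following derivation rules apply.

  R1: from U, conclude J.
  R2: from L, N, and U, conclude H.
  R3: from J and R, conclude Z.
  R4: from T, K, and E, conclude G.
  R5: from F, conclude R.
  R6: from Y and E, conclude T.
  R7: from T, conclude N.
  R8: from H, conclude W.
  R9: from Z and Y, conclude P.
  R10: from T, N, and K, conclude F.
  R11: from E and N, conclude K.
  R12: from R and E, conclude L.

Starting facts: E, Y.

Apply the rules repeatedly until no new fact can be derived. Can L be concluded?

Y and E hold, so T follows (R6).
From T, R7 gives N.
From E and N, R11 gives K.
T, N, and K hold, so F follows (R10).
F holds, so R follows (R5).
From R and E, R12 gives L.

Yes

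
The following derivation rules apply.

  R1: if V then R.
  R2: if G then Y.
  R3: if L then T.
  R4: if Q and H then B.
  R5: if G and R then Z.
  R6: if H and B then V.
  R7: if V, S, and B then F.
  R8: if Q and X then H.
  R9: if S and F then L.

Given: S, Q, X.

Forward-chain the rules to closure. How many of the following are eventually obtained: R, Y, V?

Q and X hold, so H follows (R8).
Q and H hold, so B follows (R4).
From H and B, R6 gives V.
From V, R1 gives R.
R: reached.
Y would need G (R2), but G is never established.
V: reached.
Reached: R and V — 2 of the 3.

2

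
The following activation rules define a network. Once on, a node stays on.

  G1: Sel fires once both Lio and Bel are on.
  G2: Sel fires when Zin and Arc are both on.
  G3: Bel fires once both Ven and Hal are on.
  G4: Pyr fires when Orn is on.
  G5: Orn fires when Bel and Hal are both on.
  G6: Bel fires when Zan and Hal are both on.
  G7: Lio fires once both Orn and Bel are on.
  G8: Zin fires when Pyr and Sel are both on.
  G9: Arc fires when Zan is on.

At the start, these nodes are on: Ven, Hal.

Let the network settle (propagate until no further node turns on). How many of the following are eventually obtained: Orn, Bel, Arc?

Ven and Hal are on, so Bel fires (G3).
Bel and Hal are on, so Orn fires (G5).
Orn: reached.
Bel: reached.
Arc would need Zan (G9), but Zan never turns on.
Reached: Orn and Bel — 2 of the 3.

2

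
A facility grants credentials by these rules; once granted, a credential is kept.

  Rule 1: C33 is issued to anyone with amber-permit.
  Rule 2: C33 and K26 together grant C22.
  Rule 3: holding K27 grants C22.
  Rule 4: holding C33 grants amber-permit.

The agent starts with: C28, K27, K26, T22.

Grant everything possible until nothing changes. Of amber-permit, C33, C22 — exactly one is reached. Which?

Holding K27 grants C22 (Rule 3).
C33 would need amber-permit (Rule 1), but amber-permit is never granted. amber-permit would need C33 (Rule 4), but C33 is never granted.

C22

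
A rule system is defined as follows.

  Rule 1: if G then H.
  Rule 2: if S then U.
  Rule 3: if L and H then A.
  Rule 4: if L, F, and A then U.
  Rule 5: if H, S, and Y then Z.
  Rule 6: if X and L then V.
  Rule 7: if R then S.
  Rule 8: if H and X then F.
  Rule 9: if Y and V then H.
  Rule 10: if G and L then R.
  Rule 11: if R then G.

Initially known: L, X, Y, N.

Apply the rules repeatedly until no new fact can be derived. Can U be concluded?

Yes

X and L hold, so V follows (Rule 6).
From Y and V, Rule 9 gives H.
L and H hold, so A follows (Rule 3).
H and X hold, so F follows (Rule 8).
From L, F, and A, Rule 4 gives U.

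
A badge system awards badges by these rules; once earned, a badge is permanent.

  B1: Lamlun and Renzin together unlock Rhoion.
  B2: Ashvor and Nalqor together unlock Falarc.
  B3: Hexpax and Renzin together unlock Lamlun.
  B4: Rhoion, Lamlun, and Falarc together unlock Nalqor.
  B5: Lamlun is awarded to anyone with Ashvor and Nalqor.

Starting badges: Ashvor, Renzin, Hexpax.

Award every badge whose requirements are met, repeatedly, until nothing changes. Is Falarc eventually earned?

No

Falarc would need Ashvor and Nalqor (B2), but Nalqor is never earned.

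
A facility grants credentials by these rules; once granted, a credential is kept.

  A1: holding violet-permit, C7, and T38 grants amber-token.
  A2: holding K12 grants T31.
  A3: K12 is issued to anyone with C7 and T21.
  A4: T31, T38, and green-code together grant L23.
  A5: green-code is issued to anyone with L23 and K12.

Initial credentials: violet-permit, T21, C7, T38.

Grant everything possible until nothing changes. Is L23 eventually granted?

No

L23 would need T31, T38, and green-code (A4), but green-code is never granted.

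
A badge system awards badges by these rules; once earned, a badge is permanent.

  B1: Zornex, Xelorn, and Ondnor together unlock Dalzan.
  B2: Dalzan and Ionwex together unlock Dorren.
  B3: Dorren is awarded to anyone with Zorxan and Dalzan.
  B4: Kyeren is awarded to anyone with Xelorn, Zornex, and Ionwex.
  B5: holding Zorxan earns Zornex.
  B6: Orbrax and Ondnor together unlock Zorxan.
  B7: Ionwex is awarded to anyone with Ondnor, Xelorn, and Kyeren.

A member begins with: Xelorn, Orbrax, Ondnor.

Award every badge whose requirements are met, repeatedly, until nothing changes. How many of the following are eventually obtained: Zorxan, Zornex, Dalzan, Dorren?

With Orbrax and Ondnor, Zorxan is earned (B6).
With Zorxan, Zornex is earned (B5).
With Zornex, Xelorn, and Ondnor, Dalzan is earned (B1).
With Zorxan and Dalzan, Dorren is earned (B3).
Zorxan: reached.
Zornex: reached.
Dalzan: reached.
Dorren: reached.
All 4 are reached.

4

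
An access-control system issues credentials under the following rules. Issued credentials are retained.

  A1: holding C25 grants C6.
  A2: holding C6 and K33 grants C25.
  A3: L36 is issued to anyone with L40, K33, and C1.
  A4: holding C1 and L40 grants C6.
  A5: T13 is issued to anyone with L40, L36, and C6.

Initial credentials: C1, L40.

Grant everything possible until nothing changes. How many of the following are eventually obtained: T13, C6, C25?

1

Holding C1 and L40 grants C6 (A4).
T13 would need L40, L36, and C6 (A5), but L36 is never granted.
C6: reached.
C25 would need C6 and K33 (A2), but K33 is never granted.
Reached: C6 — 1 of the 3.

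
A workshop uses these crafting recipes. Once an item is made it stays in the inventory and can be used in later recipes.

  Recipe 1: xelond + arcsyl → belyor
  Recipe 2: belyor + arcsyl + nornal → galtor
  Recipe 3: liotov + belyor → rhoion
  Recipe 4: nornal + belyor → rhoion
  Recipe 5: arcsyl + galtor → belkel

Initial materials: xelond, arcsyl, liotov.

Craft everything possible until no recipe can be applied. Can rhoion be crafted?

Yes

Using Recipe 1, xelond and arcsyl make belyor.
Using Recipe 3, liotov and belyor make rhoion.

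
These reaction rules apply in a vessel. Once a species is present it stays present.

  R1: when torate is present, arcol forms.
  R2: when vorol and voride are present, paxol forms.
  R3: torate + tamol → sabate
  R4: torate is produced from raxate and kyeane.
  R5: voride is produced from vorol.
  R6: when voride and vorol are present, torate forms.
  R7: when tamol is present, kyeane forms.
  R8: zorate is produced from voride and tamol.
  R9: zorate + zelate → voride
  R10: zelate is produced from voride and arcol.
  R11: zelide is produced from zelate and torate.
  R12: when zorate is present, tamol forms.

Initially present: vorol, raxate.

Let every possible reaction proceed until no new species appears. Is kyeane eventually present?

No

kyeane would need tamol (R7), but tamol never forms.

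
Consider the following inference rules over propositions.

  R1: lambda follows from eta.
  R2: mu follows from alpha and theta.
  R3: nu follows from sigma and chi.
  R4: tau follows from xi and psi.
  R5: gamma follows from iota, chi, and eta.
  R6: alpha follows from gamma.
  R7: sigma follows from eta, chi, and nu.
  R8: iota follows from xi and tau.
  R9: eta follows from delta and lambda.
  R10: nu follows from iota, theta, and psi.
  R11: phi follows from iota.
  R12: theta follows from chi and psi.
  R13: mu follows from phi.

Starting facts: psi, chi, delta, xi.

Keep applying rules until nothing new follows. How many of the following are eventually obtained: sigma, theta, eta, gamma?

1

chi and psi hold, so theta follows (R12).
sigma would need eta, chi, and nu (R7), but eta is never established.
theta: reached.
eta would need delta and lambda (R9), but lambda is never established.
gamma would need iota, chi, and eta (R5), but eta is never established.
Reached: theta — 1 of the 4.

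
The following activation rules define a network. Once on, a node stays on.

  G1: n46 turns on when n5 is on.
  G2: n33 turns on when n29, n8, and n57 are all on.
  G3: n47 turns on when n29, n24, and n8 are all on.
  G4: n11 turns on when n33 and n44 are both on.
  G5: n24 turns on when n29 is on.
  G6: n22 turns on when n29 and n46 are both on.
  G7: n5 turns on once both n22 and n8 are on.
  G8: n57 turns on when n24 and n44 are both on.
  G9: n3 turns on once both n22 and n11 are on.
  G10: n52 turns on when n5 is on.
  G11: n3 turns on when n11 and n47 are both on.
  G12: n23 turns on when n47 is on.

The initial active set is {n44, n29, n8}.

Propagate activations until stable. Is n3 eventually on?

Yes

G5: n29 on → n24 on.
n29, n24, and n8 are on, so n47 turns on (G3).
G8: n24 and n44 on → n57 on.
n29, n8, and n57 are on, so n33 turns on (G2).
n33 and n44 are on, so n11 turns on (G4).
G11: n11 and n47 on → n3 on.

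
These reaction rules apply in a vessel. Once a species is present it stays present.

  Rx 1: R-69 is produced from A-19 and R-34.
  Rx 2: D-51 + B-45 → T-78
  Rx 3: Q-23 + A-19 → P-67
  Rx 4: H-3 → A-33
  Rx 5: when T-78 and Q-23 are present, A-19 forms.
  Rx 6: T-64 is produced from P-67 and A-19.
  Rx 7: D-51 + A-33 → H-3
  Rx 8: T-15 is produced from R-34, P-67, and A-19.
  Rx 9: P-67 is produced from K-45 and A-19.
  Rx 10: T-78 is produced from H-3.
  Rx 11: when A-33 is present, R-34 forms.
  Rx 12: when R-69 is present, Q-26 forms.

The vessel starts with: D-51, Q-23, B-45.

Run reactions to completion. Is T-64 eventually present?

Yes

D-51 and B-45 present → T-78 forms (Rx 2).
T-78 and Q-23 present → A-19 forms (Rx 5).
Q-23 and A-19 present → P-67 forms (Rx 3).
P-67 and A-19 present → T-64 forms (Rx 6).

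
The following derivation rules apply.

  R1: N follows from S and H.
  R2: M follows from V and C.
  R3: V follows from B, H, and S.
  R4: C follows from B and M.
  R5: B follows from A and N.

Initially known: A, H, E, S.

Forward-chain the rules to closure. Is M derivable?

M would need V and C (R2), but C is never established.

No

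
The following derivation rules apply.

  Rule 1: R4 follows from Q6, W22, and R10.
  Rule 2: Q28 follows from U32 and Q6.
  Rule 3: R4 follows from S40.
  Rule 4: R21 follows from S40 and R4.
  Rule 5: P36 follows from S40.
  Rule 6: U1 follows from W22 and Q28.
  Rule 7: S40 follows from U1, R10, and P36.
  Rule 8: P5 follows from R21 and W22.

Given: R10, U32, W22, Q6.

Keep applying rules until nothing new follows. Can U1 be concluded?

Yes

From U32 and Q6, Rule 2 gives Q28.
W22 and Q28 hold, so U1 follows (Rule 6).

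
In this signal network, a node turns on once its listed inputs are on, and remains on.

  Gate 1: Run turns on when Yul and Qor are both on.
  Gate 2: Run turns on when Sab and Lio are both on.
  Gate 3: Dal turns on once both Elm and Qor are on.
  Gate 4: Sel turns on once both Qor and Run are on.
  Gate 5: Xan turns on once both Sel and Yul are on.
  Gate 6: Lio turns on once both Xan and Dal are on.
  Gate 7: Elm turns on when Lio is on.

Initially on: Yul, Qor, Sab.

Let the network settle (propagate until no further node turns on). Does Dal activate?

No

Dal would need Elm and Qor (Gate 3), but Elm never turns on.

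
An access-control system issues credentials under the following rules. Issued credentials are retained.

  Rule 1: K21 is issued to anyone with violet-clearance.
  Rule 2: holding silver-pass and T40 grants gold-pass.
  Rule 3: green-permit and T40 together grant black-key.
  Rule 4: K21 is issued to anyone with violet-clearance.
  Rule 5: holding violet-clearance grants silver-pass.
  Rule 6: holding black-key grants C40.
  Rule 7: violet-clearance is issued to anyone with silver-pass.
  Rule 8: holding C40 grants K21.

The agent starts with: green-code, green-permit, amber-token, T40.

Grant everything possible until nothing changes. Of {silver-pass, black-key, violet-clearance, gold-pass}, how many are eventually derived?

1

Holding green-permit and T40 grants black-key (Rule 3).
silver-pass would need violet-clearance (Rule 5), but violet-clearance is never granted.
black-key: reached.
violet-clearance would need silver-pass (Rule 7), but silver-pass is never granted.
gold-pass would need silver-pass and T40 (Rule 2), but silver-pass is never granted.
Reached: black-key — 1 of the 4.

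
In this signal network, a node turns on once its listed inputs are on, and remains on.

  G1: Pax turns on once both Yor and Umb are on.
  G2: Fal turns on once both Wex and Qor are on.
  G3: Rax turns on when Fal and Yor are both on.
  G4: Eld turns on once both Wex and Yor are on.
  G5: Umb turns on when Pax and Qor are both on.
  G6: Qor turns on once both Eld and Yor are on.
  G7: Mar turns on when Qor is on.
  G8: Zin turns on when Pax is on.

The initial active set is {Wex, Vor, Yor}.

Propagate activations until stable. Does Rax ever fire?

G4: Wex and Yor on → Eld on.
Eld and Yor are on, so Qor turns on (G6).
G2: Wex and Qor on → Fal on.
G3: Fal and Yor on → Rax on.

Yes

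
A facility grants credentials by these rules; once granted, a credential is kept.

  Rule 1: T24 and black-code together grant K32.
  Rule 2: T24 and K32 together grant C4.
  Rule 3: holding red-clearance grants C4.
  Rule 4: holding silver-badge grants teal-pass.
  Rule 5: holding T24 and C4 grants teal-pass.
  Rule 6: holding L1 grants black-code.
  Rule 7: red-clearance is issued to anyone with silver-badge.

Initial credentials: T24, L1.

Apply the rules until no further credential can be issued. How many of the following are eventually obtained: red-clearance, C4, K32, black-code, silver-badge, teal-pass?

Holding L1 grants black-code (Rule 6).
Holding T24 and black-code grants K32 (Rule 1).
Holding T24 and K32 grants C4 (Rule 2).
Holding T24 and C4 grants teal-pass (Rule 5).
red-clearance would need silver-badge (Rule 7), but silver-badge is never granted.
C4: reached.
K32: reached.
black-code: reached.
No rule produces silver-badge, and it is not given.
teal-pass: reached.
Reached: C4, K32, black-code, and teal-pass — 4 of the 6.

4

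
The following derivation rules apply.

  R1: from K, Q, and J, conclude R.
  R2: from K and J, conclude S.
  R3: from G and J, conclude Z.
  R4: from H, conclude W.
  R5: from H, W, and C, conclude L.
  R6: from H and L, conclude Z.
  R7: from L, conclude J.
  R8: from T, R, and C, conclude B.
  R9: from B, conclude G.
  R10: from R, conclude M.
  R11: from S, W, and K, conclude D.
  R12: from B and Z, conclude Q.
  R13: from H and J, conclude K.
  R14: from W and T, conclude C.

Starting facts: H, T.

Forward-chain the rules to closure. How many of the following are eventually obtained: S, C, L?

From H, R4 gives W.
W and T hold, so C follows (R14).
H, W, and C hold, so L follows (R5).
From L, R7 gives J.
H and J hold, so K follows (R13).
From K and J, R2 gives S.
S: reached.
C: reached.
L: reached.
All 3 are reached.

3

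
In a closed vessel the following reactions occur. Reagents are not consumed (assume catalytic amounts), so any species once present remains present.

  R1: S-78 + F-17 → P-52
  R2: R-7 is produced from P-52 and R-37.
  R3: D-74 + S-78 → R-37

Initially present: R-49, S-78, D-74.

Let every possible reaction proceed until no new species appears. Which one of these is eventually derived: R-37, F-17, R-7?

R-37

D-74 and S-78 present → R-37 forms (R3).
R-7 would need P-52 and R-37 (R2), but P-52 never forms. No rule produces F-17, and it is not given.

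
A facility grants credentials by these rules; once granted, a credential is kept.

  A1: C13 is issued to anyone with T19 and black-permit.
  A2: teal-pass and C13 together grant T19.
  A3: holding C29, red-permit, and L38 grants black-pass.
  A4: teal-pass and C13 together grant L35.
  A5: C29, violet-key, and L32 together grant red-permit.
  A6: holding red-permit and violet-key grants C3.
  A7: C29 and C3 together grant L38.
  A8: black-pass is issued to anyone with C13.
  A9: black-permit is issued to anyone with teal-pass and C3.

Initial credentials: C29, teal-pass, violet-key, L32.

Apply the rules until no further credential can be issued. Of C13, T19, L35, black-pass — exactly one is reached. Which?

Holding C29, violet-key, and L32 grants red-permit (A5).
Holding red-permit and violet-key grants C3 (A6).
Holding C29 and C3 grants L38 (A7).
Holding C29, red-permit, and L38 grants black-pass (A3).
C13 would need T19 and black-permit (A1), but T19 is never granted. L35 would need teal-pass and C13 (A4), but C13 is never granted. T19 would need teal-pass and C13 (A2), but C13 is never granted.

black-pass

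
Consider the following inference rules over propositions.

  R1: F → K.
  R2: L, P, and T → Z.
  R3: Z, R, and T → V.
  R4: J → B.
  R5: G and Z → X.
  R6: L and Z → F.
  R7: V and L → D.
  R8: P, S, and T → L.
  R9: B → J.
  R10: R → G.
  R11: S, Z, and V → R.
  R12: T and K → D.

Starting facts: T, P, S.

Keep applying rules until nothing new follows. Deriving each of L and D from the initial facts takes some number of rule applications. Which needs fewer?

L: P, S, and T hold, so L follows (R8). [1 rule application]
D: From P, S, and T, R8 gives L. From L, P, and T, R2 gives Z. From L and Z, R6 gives F. From F, R1 gives K. From T and K, R12 gives D. [5 rule applications]
L needs fewer.

L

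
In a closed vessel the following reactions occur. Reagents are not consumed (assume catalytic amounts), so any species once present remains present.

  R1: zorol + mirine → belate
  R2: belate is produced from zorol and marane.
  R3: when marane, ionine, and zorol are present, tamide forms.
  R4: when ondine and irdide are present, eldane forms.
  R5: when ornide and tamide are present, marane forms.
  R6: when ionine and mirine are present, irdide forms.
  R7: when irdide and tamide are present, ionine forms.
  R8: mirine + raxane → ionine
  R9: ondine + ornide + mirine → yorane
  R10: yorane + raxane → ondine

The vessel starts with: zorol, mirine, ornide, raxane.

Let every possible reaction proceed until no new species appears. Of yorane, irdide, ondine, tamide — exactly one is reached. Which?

irdide

mirine and raxane present → ionine forms (R8).
ionine and mirine present → irdide forms (R6).
yorane would need ondine, ornide, and mirine (R9), but ondine never forms. tamide would need marane, ionine, and zorol (R3), but marane never forms. ondine would need yorane and raxane (R10), but yorane never forms.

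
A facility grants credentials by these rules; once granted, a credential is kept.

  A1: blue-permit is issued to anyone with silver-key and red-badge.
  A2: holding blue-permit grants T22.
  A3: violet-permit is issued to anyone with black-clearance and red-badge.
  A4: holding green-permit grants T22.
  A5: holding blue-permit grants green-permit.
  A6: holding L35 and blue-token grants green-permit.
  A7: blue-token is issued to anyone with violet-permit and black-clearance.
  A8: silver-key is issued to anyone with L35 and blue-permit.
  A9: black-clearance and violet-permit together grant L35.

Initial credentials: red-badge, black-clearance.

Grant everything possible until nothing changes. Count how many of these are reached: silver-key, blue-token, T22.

2

Holding black-clearance and red-badge grants violet-permit (A3).
Holding violet-permit and black-clearance grants blue-token (A7).
Holding black-clearance and violet-permit grants L35 (A9).
Holding L35 and blue-token grants green-permit (A6).
Holding green-permit grants T22 (A4).
silver-key would need L35 and blue-permit (A8), but blue-permit is never granted.
blue-token: reached.
T22: reached.
Reached: blue-token and T22 — 2 of the 3.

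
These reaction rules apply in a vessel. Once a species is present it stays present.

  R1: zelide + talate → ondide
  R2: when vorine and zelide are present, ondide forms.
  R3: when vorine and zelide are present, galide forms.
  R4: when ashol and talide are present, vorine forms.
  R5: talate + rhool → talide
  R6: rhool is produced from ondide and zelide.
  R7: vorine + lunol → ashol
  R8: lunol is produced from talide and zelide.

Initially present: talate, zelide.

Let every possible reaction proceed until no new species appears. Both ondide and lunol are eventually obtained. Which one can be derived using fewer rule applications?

ondide

ondide: zelide and talate present → ondide forms (R1). [1 rule application]
lunol: zelide and talate present → ondide forms (R1). ondide and zelide present → rhool forms (R6). talate and rhool present → talide forms (R5). talide and zelide present → lunol forms (R8). [4 rule applications]
ondide needs fewer.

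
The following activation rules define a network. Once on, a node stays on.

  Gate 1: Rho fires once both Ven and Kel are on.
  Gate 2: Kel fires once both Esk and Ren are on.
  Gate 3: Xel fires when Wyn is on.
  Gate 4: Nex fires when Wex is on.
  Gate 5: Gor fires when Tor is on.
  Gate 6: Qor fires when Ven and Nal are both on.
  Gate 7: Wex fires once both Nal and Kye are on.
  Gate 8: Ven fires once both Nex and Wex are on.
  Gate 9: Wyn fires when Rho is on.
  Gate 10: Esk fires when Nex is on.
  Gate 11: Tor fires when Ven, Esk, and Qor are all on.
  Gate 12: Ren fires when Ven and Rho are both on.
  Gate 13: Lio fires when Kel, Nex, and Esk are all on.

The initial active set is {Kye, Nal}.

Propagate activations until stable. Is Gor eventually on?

Nal and Kye are on, so Wex fires (Gate 7).
Gate 4: Wex on → Nex on.
Nex and Wex are on, so Ven fires (Gate 8).
Nex is on, so Esk fires (Gate 10).
Ven and Nal are on, so Qor fires (Gate 6).
Gate 11: Ven, Esk, and Qor on → Tor on.
Gate 5: Tor on → Gor on.

Yes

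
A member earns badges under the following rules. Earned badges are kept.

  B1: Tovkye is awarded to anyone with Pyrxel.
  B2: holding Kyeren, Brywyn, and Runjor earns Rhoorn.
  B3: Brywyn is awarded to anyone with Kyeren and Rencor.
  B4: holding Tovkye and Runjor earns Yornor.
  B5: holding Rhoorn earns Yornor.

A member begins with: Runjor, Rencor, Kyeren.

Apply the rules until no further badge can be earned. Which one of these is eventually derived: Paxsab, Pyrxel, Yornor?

Yornor

With Kyeren and Rencor, Brywyn is earned (B3).
With Kyeren, Brywyn, and Runjor, Rhoorn is earned (B2).
With Rhoorn, Yornor is earned (B5).
No rule produces Pyrxel, and it is not given. No rule produces Paxsab, and it is not given.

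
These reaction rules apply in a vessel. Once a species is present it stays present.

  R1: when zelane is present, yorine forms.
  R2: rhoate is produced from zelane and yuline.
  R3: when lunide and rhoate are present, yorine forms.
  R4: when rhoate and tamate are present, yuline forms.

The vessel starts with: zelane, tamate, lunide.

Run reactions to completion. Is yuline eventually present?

yuline would need rhoate and tamate (R4), but rhoate never forms.

No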